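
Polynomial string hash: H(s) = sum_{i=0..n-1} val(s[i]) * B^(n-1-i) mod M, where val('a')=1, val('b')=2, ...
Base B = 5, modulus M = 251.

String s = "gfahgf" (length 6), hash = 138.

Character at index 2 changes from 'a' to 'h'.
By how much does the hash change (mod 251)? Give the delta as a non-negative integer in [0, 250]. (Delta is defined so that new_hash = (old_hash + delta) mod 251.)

Answer: 122

Derivation:
Delta formula: (val(new) - val(old)) * B^(n-1-k) mod M
  val('h') - val('a') = 8 - 1 = 7
  B^(n-1-k) = 5^3 mod 251 = 125
  Delta = 7 * 125 mod 251 = 122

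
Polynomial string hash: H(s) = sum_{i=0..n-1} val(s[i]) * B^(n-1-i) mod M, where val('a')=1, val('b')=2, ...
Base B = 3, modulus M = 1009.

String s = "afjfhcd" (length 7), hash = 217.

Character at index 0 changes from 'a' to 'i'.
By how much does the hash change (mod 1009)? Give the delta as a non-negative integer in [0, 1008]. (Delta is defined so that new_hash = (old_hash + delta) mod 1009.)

Delta formula: (val(new) - val(old)) * B^(n-1-k) mod M
  val('i') - val('a') = 9 - 1 = 8
  B^(n-1-k) = 3^6 mod 1009 = 729
  Delta = 8 * 729 mod 1009 = 787

Answer: 787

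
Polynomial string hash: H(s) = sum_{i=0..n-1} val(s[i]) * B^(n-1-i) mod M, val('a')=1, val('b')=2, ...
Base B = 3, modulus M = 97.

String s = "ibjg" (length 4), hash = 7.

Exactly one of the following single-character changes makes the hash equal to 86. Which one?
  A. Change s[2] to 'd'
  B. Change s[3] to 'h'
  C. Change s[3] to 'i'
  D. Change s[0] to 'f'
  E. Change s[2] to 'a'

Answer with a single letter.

Option A: s[2]='j'->'d', delta=(4-10)*3^1 mod 97 = 79, hash=7+79 mod 97 = 86 <-- target
Option B: s[3]='g'->'h', delta=(8-7)*3^0 mod 97 = 1, hash=7+1 mod 97 = 8
Option C: s[3]='g'->'i', delta=(9-7)*3^0 mod 97 = 2, hash=7+2 mod 97 = 9
Option D: s[0]='i'->'f', delta=(6-9)*3^3 mod 97 = 16, hash=7+16 mod 97 = 23
Option E: s[2]='j'->'a', delta=(1-10)*3^1 mod 97 = 70, hash=7+70 mod 97 = 77

Answer: A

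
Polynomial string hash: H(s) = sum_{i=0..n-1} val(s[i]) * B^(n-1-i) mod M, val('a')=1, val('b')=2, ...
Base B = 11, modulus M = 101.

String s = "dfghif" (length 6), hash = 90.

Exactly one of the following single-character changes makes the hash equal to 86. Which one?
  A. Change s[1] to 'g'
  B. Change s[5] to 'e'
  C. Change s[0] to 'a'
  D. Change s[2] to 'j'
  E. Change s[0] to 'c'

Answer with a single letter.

Option A: s[1]='f'->'g', delta=(7-6)*11^4 mod 101 = 97, hash=90+97 mod 101 = 86 <-- target
Option B: s[5]='f'->'e', delta=(5-6)*11^0 mod 101 = 100, hash=90+100 mod 101 = 89
Option C: s[0]='d'->'a', delta=(1-4)*11^5 mod 101 = 31, hash=90+31 mod 101 = 20
Option D: s[2]='g'->'j', delta=(10-7)*11^3 mod 101 = 54, hash=90+54 mod 101 = 43
Option E: s[0]='d'->'c', delta=(3-4)*11^5 mod 101 = 44, hash=90+44 mod 101 = 33

Answer: A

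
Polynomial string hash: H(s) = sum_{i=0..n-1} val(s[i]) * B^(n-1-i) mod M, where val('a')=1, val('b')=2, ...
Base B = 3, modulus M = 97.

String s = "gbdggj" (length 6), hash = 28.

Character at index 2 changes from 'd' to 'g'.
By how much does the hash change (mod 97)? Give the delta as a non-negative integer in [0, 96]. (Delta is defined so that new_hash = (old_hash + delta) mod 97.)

Answer: 81

Derivation:
Delta formula: (val(new) - val(old)) * B^(n-1-k) mod M
  val('g') - val('d') = 7 - 4 = 3
  B^(n-1-k) = 3^3 mod 97 = 27
  Delta = 3 * 27 mod 97 = 81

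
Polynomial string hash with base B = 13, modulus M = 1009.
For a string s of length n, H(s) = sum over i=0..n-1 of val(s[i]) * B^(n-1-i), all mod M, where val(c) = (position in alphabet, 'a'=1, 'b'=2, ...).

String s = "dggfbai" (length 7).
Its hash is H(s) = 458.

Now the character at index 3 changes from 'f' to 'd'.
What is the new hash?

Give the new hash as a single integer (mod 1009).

val('f') = 6, val('d') = 4
Position k = 3, exponent = n-1-k = 3
B^3 mod M = 13^3 mod 1009 = 179
Delta = (4 - 6) * 179 mod 1009 = 651
New hash = (458 + 651) mod 1009 = 100

Answer: 100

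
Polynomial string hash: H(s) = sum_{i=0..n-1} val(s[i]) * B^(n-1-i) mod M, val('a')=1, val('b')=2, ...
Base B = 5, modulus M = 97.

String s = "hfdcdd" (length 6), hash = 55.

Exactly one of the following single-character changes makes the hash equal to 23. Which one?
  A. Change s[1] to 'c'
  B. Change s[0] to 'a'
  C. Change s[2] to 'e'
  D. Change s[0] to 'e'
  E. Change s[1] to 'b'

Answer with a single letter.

Option A: s[1]='f'->'c', delta=(3-6)*5^4 mod 97 = 65, hash=55+65 mod 97 = 23 <-- target
Option B: s[0]='h'->'a', delta=(1-8)*5^5 mod 97 = 47, hash=55+47 mod 97 = 5
Option C: s[2]='d'->'e', delta=(5-4)*5^3 mod 97 = 28, hash=55+28 mod 97 = 83
Option D: s[0]='h'->'e', delta=(5-8)*5^5 mod 97 = 34, hash=55+34 mod 97 = 89
Option E: s[1]='f'->'b', delta=(2-6)*5^4 mod 97 = 22, hash=55+22 mod 97 = 77

Answer: A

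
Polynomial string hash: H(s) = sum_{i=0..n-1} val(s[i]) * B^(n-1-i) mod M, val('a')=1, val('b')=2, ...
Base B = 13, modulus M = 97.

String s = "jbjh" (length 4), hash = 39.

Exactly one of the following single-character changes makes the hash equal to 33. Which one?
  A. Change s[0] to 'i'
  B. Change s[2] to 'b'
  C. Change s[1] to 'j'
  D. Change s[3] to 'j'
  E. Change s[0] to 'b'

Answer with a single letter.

Option A: s[0]='j'->'i', delta=(9-10)*13^3 mod 97 = 34, hash=39+34 mod 97 = 73
Option B: s[2]='j'->'b', delta=(2-10)*13^1 mod 97 = 90, hash=39+90 mod 97 = 32
Option C: s[1]='b'->'j', delta=(10-2)*13^2 mod 97 = 91, hash=39+91 mod 97 = 33 <-- target
Option D: s[3]='h'->'j', delta=(10-8)*13^0 mod 97 = 2, hash=39+2 mod 97 = 41
Option E: s[0]='j'->'b', delta=(2-10)*13^3 mod 97 = 78, hash=39+78 mod 97 = 20

Answer: C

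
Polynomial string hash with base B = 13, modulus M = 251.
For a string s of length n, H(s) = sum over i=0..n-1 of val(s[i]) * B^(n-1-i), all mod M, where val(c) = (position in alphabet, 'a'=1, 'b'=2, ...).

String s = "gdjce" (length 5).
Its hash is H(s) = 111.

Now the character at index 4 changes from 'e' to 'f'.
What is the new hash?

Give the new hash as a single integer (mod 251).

val('e') = 5, val('f') = 6
Position k = 4, exponent = n-1-k = 0
B^0 mod M = 13^0 mod 251 = 1
Delta = (6 - 5) * 1 mod 251 = 1
New hash = (111 + 1) mod 251 = 112

Answer: 112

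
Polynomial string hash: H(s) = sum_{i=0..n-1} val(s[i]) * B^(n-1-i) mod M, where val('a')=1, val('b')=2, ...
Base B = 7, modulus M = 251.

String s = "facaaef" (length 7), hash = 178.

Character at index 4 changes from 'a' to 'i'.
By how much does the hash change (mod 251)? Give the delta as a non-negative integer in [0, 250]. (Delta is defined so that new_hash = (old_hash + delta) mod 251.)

Answer: 141

Derivation:
Delta formula: (val(new) - val(old)) * B^(n-1-k) mod M
  val('i') - val('a') = 9 - 1 = 8
  B^(n-1-k) = 7^2 mod 251 = 49
  Delta = 8 * 49 mod 251 = 141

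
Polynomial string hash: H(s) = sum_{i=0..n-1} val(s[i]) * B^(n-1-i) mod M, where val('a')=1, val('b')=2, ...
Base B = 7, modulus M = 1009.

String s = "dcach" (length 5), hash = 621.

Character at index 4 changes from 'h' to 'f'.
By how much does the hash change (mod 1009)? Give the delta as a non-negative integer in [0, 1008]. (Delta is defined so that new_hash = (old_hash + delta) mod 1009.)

Delta formula: (val(new) - val(old)) * B^(n-1-k) mod M
  val('f') - val('h') = 6 - 8 = -2
  B^(n-1-k) = 7^0 mod 1009 = 1
  Delta = -2 * 1 mod 1009 = 1007

Answer: 1007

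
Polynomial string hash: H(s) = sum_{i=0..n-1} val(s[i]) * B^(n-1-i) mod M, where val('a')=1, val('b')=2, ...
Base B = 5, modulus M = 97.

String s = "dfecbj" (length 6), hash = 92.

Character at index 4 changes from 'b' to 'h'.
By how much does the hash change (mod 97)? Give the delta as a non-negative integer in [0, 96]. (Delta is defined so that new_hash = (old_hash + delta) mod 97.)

Delta formula: (val(new) - val(old)) * B^(n-1-k) mod M
  val('h') - val('b') = 8 - 2 = 6
  B^(n-1-k) = 5^1 mod 97 = 5
  Delta = 6 * 5 mod 97 = 30

Answer: 30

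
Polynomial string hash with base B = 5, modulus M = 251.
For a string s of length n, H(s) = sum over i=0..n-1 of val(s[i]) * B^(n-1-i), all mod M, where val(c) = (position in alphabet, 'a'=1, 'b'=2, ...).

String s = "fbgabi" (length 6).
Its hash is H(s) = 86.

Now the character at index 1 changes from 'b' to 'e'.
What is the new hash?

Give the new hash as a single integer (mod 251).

val('b') = 2, val('e') = 5
Position k = 1, exponent = n-1-k = 4
B^4 mod M = 5^4 mod 251 = 123
Delta = (5 - 2) * 123 mod 251 = 118
New hash = (86 + 118) mod 251 = 204

Answer: 204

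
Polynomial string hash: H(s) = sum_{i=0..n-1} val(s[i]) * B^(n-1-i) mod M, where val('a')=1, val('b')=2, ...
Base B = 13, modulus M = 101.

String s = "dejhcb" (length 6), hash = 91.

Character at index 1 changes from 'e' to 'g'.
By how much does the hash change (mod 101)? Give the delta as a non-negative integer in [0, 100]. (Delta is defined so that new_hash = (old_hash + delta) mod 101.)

Answer: 57

Derivation:
Delta formula: (val(new) - val(old)) * B^(n-1-k) mod M
  val('g') - val('e') = 7 - 5 = 2
  B^(n-1-k) = 13^4 mod 101 = 79
  Delta = 2 * 79 mod 101 = 57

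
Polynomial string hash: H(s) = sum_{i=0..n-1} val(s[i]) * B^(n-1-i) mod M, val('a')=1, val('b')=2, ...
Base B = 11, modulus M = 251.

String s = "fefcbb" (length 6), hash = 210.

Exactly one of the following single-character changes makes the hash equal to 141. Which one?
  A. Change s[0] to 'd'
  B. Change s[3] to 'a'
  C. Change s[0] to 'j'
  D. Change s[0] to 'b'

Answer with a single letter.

Answer: A

Derivation:
Option A: s[0]='f'->'d', delta=(4-6)*11^5 mod 251 = 182, hash=210+182 mod 251 = 141 <-- target
Option B: s[3]='c'->'a', delta=(1-3)*11^2 mod 251 = 9, hash=210+9 mod 251 = 219
Option C: s[0]='f'->'j', delta=(10-6)*11^5 mod 251 = 138, hash=210+138 mod 251 = 97
Option D: s[0]='f'->'b', delta=(2-6)*11^5 mod 251 = 113, hash=210+113 mod 251 = 72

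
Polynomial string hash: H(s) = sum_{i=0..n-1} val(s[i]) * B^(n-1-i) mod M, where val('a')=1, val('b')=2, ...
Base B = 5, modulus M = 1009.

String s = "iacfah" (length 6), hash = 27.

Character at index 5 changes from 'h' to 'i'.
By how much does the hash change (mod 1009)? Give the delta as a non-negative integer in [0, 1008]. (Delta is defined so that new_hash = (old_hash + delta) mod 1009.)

Answer: 1

Derivation:
Delta formula: (val(new) - val(old)) * B^(n-1-k) mod M
  val('i') - val('h') = 9 - 8 = 1
  B^(n-1-k) = 5^0 mod 1009 = 1
  Delta = 1 * 1 mod 1009 = 1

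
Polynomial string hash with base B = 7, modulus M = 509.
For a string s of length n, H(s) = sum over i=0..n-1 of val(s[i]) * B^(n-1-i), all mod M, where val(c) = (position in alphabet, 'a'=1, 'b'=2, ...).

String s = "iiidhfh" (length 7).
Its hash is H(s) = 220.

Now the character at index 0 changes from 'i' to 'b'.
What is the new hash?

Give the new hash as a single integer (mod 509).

Answer: 239

Derivation:
val('i') = 9, val('b') = 2
Position k = 0, exponent = n-1-k = 6
B^6 mod M = 7^6 mod 509 = 70
Delta = (2 - 9) * 70 mod 509 = 19
New hash = (220 + 19) mod 509 = 239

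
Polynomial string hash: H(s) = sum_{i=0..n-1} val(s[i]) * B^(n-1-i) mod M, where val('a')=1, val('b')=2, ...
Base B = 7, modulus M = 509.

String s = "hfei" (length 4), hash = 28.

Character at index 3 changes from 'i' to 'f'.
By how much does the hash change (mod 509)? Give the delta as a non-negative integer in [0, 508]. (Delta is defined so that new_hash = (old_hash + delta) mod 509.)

Delta formula: (val(new) - val(old)) * B^(n-1-k) mod M
  val('f') - val('i') = 6 - 9 = -3
  B^(n-1-k) = 7^0 mod 509 = 1
  Delta = -3 * 1 mod 509 = 506

Answer: 506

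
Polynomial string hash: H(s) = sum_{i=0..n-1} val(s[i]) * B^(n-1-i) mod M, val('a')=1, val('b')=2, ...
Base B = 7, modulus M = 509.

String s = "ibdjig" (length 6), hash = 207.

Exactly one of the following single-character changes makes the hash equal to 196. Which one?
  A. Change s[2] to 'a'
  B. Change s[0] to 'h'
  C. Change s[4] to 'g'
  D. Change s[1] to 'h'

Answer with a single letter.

Answer: A

Derivation:
Option A: s[2]='d'->'a', delta=(1-4)*7^3 mod 509 = 498, hash=207+498 mod 509 = 196 <-- target
Option B: s[0]='i'->'h', delta=(8-9)*7^5 mod 509 = 499, hash=207+499 mod 509 = 197
Option C: s[4]='i'->'g', delta=(7-9)*7^1 mod 509 = 495, hash=207+495 mod 509 = 193
Option D: s[1]='b'->'h', delta=(8-2)*7^4 mod 509 = 154, hash=207+154 mod 509 = 361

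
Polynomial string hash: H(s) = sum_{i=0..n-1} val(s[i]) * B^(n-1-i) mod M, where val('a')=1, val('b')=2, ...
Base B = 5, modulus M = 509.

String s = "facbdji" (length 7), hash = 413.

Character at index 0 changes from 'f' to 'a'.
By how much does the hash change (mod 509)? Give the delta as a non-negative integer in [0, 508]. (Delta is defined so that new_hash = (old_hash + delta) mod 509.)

Delta formula: (val(new) - val(old)) * B^(n-1-k) mod M
  val('a') - val('f') = 1 - 6 = -5
  B^(n-1-k) = 5^6 mod 509 = 355
  Delta = -5 * 355 mod 509 = 261

Answer: 261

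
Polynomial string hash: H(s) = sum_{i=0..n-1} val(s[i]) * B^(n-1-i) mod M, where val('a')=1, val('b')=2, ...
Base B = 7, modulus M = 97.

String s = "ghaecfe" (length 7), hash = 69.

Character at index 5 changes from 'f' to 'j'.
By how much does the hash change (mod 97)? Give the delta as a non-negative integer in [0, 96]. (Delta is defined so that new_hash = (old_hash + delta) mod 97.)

Answer: 28

Derivation:
Delta formula: (val(new) - val(old)) * B^(n-1-k) mod M
  val('j') - val('f') = 10 - 6 = 4
  B^(n-1-k) = 7^1 mod 97 = 7
  Delta = 4 * 7 mod 97 = 28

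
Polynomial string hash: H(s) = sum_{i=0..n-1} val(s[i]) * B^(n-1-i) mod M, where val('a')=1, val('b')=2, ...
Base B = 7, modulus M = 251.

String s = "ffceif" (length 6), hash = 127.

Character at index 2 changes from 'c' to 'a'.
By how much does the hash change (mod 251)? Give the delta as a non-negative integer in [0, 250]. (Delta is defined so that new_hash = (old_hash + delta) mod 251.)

Delta formula: (val(new) - val(old)) * B^(n-1-k) mod M
  val('a') - val('c') = 1 - 3 = -2
  B^(n-1-k) = 7^3 mod 251 = 92
  Delta = -2 * 92 mod 251 = 67

Answer: 67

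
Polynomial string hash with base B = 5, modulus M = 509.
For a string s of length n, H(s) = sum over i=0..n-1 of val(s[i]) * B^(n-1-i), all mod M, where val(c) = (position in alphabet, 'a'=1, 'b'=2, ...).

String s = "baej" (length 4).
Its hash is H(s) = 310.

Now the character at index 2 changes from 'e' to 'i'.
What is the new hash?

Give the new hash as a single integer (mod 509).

val('e') = 5, val('i') = 9
Position k = 2, exponent = n-1-k = 1
B^1 mod M = 5^1 mod 509 = 5
Delta = (9 - 5) * 5 mod 509 = 20
New hash = (310 + 20) mod 509 = 330

Answer: 330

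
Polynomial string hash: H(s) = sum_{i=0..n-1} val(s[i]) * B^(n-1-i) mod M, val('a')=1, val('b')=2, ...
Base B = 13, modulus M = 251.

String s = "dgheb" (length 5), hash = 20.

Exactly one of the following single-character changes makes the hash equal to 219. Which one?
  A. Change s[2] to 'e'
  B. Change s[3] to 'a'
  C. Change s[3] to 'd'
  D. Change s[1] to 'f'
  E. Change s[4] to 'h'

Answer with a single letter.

Answer: B

Derivation:
Option A: s[2]='h'->'e', delta=(5-8)*13^2 mod 251 = 246, hash=20+246 mod 251 = 15
Option B: s[3]='e'->'a', delta=(1-5)*13^1 mod 251 = 199, hash=20+199 mod 251 = 219 <-- target
Option C: s[3]='e'->'d', delta=(4-5)*13^1 mod 251 = 238, hash=20+238 mod 251 = 7
Option D: s[1]='g'->'f', delta=(6-7)*13^3 mod 251 = 62, hash=20+62 mod 251 = 82
Option E: s[4]='b'->'h', delta=(8-2)*13^0 mod 251 = 6, hash=20+6 mod 251 = 26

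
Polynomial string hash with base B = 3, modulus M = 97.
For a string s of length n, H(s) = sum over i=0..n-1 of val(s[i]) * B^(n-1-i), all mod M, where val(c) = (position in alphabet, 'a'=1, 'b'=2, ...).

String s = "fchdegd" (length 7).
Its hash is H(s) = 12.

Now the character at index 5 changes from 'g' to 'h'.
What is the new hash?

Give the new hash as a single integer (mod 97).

Answer: 15

Derivation:
val('g') = 7, val('h') = 8
Position k = 5, exponent = n-1-k = 1
B^1 mod M = 3^1 mod 97 = 3
Delta = (8 - 7) * 3 mod 97 = 3
New hash = (12 + 3) mod 97 = 15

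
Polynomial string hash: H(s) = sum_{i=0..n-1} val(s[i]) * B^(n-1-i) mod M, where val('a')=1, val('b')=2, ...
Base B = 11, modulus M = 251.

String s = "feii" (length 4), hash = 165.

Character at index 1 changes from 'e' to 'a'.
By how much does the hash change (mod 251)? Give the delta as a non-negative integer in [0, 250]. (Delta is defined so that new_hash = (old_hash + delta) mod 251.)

Answer: 18

Derivation:
Delta formula: (val(new) - val(old)) * B^(n-1-k) mod M
  val('a') - val('e') = 1 - 5 = -4
  B^(n-1-k) = 11^2 mod 251 = 121
  Delta = -4 * 121 mod 251 = 18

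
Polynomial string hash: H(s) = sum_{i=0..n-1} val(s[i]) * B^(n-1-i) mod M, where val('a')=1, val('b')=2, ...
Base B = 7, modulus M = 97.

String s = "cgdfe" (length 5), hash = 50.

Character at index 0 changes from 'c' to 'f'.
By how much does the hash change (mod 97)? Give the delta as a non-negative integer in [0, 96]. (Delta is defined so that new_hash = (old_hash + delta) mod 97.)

Answer: 25

Derivation:
Delta formula: (val(new) - val(old)) * B^(n-1-k) mod M
  val('f') - val('c') = 6 - 3 = 3
  B^(n-1-k) = 7^4 mod 97 = 73
  Delta = 3 * 73 mod 97 = 25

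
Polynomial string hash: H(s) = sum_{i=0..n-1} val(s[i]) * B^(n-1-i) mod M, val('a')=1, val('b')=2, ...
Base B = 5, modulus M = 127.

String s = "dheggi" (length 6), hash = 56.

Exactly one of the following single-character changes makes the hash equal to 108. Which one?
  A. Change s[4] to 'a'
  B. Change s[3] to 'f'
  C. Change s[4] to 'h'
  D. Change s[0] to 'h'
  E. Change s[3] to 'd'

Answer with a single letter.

Answer: E

Derivation:
Option A: s[4]='g'->'a', delta=(1-7)*5^1 mod 127 = 97, hash=56+97 mod 127 = 26
Option B: s[3]='g'->'f', delta=(6-7)*5^2 mod 127 = 102, hash=56+102 mod 127 = 31
Option C: s[4]='g'->'h', delta=(8-7)*5^1 mod 127 = 5, hash=56+5 mod 127 = 61
Option D: s[0]='d'->'h', delta=(8-4)*5^5 mod 127 = 54, hash=56+54 mod 127 = 110
Option E: s[3]='g'->'d', delta=(4-7)*5^2 mod 127 = 52, hash=56+52 mod 127 = 108 <-- target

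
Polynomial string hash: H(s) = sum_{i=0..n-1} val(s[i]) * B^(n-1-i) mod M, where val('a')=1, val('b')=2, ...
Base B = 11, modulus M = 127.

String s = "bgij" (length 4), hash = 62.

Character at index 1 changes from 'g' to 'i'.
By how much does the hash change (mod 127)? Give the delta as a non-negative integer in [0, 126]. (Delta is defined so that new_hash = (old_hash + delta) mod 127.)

Delta formula: (val(new) - val(old)) * B^(n-1-k) mod M
  val('i') - val('g') = 9 - 7 = 2
  B^(n-1-k) = 11^2 mod 127 = 121
  Delta = 2 * 121 mod 127 = 115

Answer: 115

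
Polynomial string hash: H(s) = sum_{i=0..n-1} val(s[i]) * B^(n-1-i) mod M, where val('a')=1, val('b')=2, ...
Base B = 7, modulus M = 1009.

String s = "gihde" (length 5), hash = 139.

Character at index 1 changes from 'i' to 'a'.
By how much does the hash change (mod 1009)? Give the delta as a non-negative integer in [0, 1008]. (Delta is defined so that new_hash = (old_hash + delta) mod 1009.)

Answer: 283

Derivation:
Delta formula: (val(new) - val(old)) * B^(n-1-k) mod M
  val('a') - val('i') = 1 - 9 = -8
  B^(n-1-k) = 7^3 mod 1009 = 343
  Delta = -8 * 343 mod 1009 = 283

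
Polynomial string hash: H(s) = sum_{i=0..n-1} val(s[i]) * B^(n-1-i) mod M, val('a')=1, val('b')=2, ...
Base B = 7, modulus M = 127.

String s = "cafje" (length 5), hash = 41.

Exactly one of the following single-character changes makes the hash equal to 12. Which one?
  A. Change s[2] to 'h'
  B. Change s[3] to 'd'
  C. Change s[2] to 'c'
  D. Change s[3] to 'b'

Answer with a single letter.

Answer: A

Derivation:
Option A: s[2]='f'->'h', delta=(8-6)*7^2 mod 127 = 98, hash=41+98 mod 127 = 12 <-- target
Option B: s[3]='j'->'d', delta=(4-10)*7^1 mod 127 = 85, hash=41+85 mod 127 = 126
Option C: s[2]='f'->'c', delta=(3-6)*7^2 mod 127 = 107, hash=41+107 mod 127 = 21
Option D: s[3]='j'->'b', delta=(2-10)*7^1 mod 127 = 71, hash=41+71 mod 127 = 112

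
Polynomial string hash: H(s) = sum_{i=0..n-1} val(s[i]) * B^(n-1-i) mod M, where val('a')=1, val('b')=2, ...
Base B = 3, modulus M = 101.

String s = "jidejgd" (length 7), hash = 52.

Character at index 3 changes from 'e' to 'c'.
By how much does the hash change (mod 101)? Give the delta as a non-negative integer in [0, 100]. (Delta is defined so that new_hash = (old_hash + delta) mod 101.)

Answer: 47

Derivation:
Delta formula: (val(new) - val(old)) * B^(n-1-k) mod M
  val('c') - val('e') = 3 - 5 = -2
  B^(n-1-k) = 3^3 mod 101 = 27
  Delta = -2 * 27 mod 101 = 47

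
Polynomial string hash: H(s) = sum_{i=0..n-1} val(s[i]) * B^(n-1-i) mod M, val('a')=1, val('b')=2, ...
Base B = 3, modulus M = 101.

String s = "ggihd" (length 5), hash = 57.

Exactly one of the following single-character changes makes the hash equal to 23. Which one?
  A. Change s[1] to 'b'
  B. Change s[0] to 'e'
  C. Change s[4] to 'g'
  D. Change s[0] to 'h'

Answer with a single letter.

Option A: s[1]='g'->'b', delta=(2-7)*3^3 mod 101 = 67, hash=57+67 mod 101 = 23 <-- target
Option B: s[0]='g'->'e', delta=(5-7)*3^4 mod 101 = 40, hash=57+40 mod 101 = 97
Option C: s[4]='d'->'g', delta=(7-4)*3^0 mod 101 = 3, hash=57+3 mod 101 = 60
Option D: s[0]='g'->'h', delta=(8-7)*3^4 mod 101 = 81, hash=57+81 mod 101 = 37

Answer: A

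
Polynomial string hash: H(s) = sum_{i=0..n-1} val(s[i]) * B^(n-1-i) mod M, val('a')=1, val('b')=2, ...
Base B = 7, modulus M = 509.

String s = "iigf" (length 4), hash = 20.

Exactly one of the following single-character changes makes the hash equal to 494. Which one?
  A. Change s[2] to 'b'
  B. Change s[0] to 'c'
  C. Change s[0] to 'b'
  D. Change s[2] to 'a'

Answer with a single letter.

Option A: s[2]='g'->'b', delta=(2-7)*7^1 mod 509 = 474, hash=20+474 mod 509 = 494 <-- target
Option B: s[0]='i'->'c', delta=(3-9)*7^3 mod 509 = 487, hash=20+487 mod 509 = 507
Option C: s[0]='i'->'b', delta=(2-9)*7^3 mod 509 = 144, hash=20+144 mod 509 = 164
Option D: s[2]='g'->'a', delta=(1-7)*7^1 mod 509 = 467, hash=20+467 mod 509 = 487

Answer: A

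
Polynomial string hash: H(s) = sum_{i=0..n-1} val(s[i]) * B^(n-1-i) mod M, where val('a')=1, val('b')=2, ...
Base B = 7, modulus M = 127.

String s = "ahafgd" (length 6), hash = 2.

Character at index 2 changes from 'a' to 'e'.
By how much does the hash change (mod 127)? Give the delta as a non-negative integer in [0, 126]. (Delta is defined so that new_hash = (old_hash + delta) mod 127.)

Answer: 102

Derivation:
Delta formula: (val(new) - val(old)) * B^(n-1-k) mod M
  val('e') - val('a') = 5 - 1 = 4
  B^(n-1-k) = 7^3 mod 127 = 89
  Delta = 4 * 89 mod 127 = 102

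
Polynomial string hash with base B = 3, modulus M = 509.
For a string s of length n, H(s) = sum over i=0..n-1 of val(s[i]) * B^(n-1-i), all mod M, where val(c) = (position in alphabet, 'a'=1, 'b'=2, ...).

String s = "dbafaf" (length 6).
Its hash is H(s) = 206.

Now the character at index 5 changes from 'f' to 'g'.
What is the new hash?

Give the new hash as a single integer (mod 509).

val('f') = 6, val('g') = 7
Position k = 5, exponent = n-1-k = 0
B^0 mod M = 3^0 mod 509 = 1
Delta = (7 - 6) * 1 mod 509 = 1
New hash = (206 + 1) mod 509 = 207

Answer: 207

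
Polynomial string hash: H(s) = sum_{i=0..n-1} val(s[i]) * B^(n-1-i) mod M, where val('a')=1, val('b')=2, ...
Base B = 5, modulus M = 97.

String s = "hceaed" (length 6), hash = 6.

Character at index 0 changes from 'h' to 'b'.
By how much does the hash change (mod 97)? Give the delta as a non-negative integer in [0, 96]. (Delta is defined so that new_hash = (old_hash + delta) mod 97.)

Delta formula: (val(new) - val(old)) * B^(n-1-k) mod M
  val('b') - val('h') = 2 - 8 = -6
  B^(n-1-k) = 5^5 mod 97 = 21
  Delta = -6 * 21 mod 97 = 68

Answer: 68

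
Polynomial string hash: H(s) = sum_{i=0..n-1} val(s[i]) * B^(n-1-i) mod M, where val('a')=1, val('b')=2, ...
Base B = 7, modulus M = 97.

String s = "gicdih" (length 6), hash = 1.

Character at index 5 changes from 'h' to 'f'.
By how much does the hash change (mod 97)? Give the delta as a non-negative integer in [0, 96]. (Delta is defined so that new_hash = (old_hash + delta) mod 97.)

Delta formula: (val(new) - val(old)) * B^(n-1-k) mod M
  val('f') - val('h') = 6 - 8 = -2
  B^(n-1-k) = 7^0 mod 97 = 1
  Delta = -2 * 1 mod 97 = 95

Answer: 95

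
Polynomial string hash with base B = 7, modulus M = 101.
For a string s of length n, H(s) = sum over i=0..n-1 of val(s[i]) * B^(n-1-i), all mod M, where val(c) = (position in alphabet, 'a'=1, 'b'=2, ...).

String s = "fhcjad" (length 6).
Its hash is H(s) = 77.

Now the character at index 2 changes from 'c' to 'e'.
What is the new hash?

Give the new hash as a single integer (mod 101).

val('c') = 3, val('e') = 5
Position k = 2, exponent = n-1-k = 3
B^3 mod M = 7^3 mod 101 = 40
Delta = (5 - 3) * 40 mod 101 = 80
New hash = (77 + 80) mod 101 = 56

Answer: 56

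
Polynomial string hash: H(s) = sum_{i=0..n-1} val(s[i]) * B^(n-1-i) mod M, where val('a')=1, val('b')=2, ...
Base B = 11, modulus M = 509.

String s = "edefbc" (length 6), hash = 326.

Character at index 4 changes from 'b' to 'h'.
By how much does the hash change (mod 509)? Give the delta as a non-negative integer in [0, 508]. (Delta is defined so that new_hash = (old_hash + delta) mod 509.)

Answer: 66

Derivation:
Delta formula: (val(new) - val(old)) * B^(n-1-k) mod M
  val('h') - val('b') = 8 - 2 = 6
  B^(n-1-k) = 11^1 mod 509 = 11
  Delta = 6 * 11 mod 509 = 66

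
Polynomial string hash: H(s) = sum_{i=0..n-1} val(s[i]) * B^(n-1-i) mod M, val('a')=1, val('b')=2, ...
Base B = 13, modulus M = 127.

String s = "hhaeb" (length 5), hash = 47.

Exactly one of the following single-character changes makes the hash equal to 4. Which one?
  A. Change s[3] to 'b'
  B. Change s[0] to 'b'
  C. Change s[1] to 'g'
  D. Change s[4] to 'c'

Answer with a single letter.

Answer: B

Derivation:
Option A: s[3]='e'->'b', delta=(2-5)*13^1 mod 127 = 88, hash=47+88 mod 127 = 8
Option B: s[0]='h'->'b', delta=(2-8)*13^4 mod 127 = 84, hash=47+84 mod 127 = 4 <-- target
Option C: s[1]='h'->'g', delta=(7-8)*13^3 mod 127 = 89, hash=47+89 mod 127 = 9
Option D: s[4]='b'->'c', delta=(3-2)*13^0 mod 127 = 1, hash=47+1 mod 127 = 48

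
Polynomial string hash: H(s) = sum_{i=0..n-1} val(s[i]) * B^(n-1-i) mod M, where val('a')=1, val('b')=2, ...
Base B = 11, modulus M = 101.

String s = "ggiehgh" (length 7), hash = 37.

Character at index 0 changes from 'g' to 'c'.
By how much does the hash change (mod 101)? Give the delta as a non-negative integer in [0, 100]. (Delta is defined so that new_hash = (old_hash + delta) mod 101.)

Answer: 17

Derivation:
Delta formula: (val(new) - val(old)) * B^(n-1-k) mod M
  val('c') - val('g') = 3 - 7 = -4
  B^(n-1-k) = 11^6 mod 101 = 21
  Delta = -4 * 21 mod 101 = 17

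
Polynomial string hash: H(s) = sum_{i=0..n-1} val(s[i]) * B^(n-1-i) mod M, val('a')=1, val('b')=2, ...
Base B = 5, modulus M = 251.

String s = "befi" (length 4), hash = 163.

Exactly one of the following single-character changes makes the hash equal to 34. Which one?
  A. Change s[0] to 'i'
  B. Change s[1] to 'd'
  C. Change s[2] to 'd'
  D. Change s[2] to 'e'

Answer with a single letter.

Answer: A

Derivation:
Option A: s[0]='b'->'i', delta=(9-2)*5^3 mod 251 = 122, hash=163+122 mod 251 = 34 <-- target
Option B: s[1]='e'->'d', delta=(4-5)*5^2 mod 251 = 226, hash=163+226 mod 251 = 138
Option C: s[2]='f'->'d', delta=(4-6)*5^1 mod 251 = 241, hash=163+241 mod 251 = 153
Option D: s[2]='f'->'e', delta=(5-6)*5^1 mod 251 = 246, hash=163+246 mod 251 = 158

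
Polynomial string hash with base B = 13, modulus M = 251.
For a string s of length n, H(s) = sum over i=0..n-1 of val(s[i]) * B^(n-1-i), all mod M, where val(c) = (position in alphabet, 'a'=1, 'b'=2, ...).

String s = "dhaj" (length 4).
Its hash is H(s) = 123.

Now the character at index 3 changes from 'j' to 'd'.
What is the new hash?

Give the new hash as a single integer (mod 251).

Answer: 117

Derivation:
val('j') = 10, val('d') = 4
Position k = 3, exponent = n-1-k = 0
B^0 mod M = 13^0 mod 251 = 1
Delta = (4 - 10) * 1 mod 251 = 245
New hash = (123 + 245) mod 251 = 117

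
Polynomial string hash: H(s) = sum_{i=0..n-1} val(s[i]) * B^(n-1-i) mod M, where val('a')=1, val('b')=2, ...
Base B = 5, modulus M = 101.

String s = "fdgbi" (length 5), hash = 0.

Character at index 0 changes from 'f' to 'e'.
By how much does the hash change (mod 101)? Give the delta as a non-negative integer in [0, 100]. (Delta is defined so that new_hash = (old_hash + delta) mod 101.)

Answer: 82

Derivation:
Delta formula: (val(new) - val(old)) * B^(n-1-k) mod M
  val('e') - val('f') = 5 - 6 = -1
  B^(n-1-k) = 5^4 mod 101 = 19
  Delta = -1 * 19 mod 101 = 82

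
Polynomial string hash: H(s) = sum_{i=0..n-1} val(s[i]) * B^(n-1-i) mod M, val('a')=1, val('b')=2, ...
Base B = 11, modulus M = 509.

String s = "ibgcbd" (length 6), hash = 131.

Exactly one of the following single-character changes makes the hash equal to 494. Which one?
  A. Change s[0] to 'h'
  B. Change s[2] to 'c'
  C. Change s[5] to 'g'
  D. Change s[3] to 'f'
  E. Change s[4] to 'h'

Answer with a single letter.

Option A: s[0]='i'->'h', delta=(8-9)*11^5 mod 509 = 302, hash=131+302 mod 509 = 433
Option B: s[2]='g'->'c', delta=(3-7)*11^3 mod 509 = 275, hash=131+275 mod 509 = 406
Option C: s[5]='d'->'g', delta=(7-4)*11^0 mod 509 = 3, hash=131+3 mod 509 = 134
Option D: s[3]='c'->'f', delta=(6-3)*11^2 mod 509 = 363, hash=131+363 mod 509 = 494 <-- target
Option E: s[4]='b'->'h', delta=(8-2)*11^1 mod 509 = 66, hash=131+66 mod 509 = 197

Answer: D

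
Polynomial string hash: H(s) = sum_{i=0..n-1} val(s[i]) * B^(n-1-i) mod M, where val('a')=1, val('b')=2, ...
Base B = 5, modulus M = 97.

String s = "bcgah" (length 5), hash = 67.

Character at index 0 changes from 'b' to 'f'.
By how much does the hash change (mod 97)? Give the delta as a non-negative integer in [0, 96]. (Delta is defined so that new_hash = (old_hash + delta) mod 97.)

Delta formula: (val(new) - val(old)) * B^(n-1-k) mod M
  val('f') - val('b') = 6 - 2 = 4
  B^(n-1-k) = 5^4 mod 97 = 43
  Delta = 4 * 43 mod 97 = 75

Answer: 75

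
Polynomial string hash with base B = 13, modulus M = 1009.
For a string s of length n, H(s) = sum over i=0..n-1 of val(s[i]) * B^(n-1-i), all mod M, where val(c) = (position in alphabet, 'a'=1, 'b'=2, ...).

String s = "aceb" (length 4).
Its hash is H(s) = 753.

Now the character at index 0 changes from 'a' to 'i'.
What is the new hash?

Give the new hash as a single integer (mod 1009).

Answer: 167

Derivation:
val('a') = 1, val('i') = 9
Position k = 0, exponent = n-1-k = 3
B^3 mod M = 13^3 mod 1009 = 179
Delta = (9 - 1) * 179 mod 1009 = 423
New hash = (753 + 423) mod 1009 = 167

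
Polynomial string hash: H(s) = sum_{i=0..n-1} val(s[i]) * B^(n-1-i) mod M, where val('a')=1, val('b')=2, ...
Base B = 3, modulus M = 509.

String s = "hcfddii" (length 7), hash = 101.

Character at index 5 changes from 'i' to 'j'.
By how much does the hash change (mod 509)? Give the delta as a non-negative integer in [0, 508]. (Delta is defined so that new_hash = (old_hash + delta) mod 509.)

Delta formula: (val(new) - val(old)) * B^(n-1-k) mod M
  val('j') - val('i') = 10 - 9 = 1
  B^(n-1-k) = 3^1 mod 509 = 3
  Delta = 1 * 3 mod 509 = 3

Answer: 3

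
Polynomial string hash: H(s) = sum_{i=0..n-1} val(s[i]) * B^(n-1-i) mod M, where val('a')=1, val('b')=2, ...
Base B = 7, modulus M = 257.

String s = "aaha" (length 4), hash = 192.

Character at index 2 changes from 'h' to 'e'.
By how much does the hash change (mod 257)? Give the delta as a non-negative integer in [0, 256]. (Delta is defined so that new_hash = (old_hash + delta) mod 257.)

Delta formula: (val(new) - val(old)) * B^(n-1-k) mod M
  val('e') - val('h') = 5 - 8 = -3
  B^(n-1-k) = 7^1 mod 257 = 7
  Delta = -3 * 7 mod 257 = 236

Answer: 236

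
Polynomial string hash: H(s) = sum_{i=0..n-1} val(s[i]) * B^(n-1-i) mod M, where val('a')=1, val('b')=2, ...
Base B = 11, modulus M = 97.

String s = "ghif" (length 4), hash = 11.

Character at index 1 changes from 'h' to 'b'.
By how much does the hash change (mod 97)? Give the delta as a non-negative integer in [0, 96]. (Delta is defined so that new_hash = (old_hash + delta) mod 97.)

Delta formula: (val(new) - val(old)) * B^(n-1-k) mod M
  val('b') - val('h') = 2 - 8 = -6
  B^(n-1-k) = 11^2 mod 97 = 24
  Delta = -6 * 24 mod 97 = 50

Answer: 50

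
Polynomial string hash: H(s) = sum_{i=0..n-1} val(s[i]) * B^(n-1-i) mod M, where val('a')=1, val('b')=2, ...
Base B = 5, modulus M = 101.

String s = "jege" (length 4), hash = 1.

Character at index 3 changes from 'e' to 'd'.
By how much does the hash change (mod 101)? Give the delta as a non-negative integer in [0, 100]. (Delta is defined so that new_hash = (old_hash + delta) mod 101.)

Delta formula: (val(new) - val(old)) * B^(n-1-k) mod M
  val('d') - val('e') = 4 - 5 = -1
  B^(n-1-k) = 5^0 mod 101 = 1
  Delta = -1 * 1 mod 101 = 100

Answer: 100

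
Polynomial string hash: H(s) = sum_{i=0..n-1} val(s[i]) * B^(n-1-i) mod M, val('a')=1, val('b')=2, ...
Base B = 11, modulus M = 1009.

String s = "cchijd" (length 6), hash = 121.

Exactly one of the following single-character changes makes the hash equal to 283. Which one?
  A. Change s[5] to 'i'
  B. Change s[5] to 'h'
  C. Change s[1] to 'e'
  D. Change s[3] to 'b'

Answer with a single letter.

Option A: s[5]='d'->'i', delta=(9-4)*11^0 mod 1009 = 5, hash=121+5 mod 1009 = 126
Option B: s[5]='d'->'h', delta=(8-4)*11^0 mod 1009 = 4, hash=121+4 mod 1009 = 125
Option C: s[1]='c'->'e', delta=(5-3)*11^4 mod 1009 = 21, hash=121+21 mod 1009 = 142
Option D: s[3]='i'->'b', delta=(2-9)*11^2 mod 1009 = 162, hash=121+162 mod 1009 = 283 <-- target

Answer: D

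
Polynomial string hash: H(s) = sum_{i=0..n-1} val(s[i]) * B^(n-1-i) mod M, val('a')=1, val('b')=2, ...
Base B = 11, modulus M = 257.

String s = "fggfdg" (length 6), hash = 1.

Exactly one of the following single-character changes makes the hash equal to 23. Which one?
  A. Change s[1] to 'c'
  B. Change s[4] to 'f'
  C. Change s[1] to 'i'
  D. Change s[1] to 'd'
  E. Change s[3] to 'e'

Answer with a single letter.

Answer: B

Derivation:
Option A: s[1]='g'->'c', delta=(3-7)*11^4 mod 257 = 32, hash=1+32 mod 257 = 33
Option B: s[4]='d'->'f', delta=(6-4)*11^1 mod 257 = 22, hash=1+22 mod 257 = 23 <-- target
Option C: s[1]='g'->'i', delta=(9-7)*11^4 mod 257 = 241, hash=1+241 mod 257 = 242
Option D: s[1]='g'->'d', delta=(4-7)*11^4 mod 257 = 24, hash=1+24 mod 257 = 25
Option E: s[3]='f'->'e', delta=(5-6)*11^2 mod 257 = 136, hash=1+136 mod 257 = 137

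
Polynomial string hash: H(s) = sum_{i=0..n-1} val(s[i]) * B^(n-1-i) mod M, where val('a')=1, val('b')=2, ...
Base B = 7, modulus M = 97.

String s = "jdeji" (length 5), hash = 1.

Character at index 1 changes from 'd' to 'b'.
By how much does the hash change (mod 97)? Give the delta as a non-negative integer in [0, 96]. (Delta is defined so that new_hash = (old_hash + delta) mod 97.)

Answer: 90

Derivation:
Delta formula: (val(new) - val(old)) * B^(n-1-k) mod M
  val('b') - val('d') = 2 - 4 = -2
  B^(n-1-k) = 7^3 mod 97 = 52
  Delta = -2 * 52 mod 97 = 90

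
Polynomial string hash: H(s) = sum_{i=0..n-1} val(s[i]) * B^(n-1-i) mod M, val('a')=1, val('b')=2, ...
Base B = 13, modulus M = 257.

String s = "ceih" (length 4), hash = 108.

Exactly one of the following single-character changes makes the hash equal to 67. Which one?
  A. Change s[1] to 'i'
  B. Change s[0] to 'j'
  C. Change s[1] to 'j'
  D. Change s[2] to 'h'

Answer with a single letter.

Answer: B

Derivation:
Option A: s[1]='e'->'i', delta=(9-5)*13^2 mod 257 = 162, hash=108+162 mod 257 = 13
Option B: s[0]='c'->'j', delta=(10-3)*13^3 mod 257 = 216, hash=108+216 mod 257 = 67 <-- target
Option C: s[1]='e'->'j', delta=(10-5)*13^2 mod 257 = 74, hash=108+74 mod 257 = 182
Option D: s[2]='i'->'h', delta=(8-9)*13^1 mod 257 = 244, hash=108+244 mod 257 = 95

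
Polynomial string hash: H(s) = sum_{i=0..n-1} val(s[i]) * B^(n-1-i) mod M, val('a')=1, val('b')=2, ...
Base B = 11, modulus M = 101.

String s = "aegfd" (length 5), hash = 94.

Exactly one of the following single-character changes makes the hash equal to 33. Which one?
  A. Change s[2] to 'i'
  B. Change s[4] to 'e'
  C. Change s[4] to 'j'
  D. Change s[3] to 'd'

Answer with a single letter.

Answer: A

Derivation:
Option A: s[2]='g'->'i', delta=(9-7)*11^2 mod 101 = 40, hash=94+40 mod 101 = 33 <-- target
Option B: s[4]='d'->'e', delta=(5-4)*11^0 mod 101 = 1, hash=94+1 mod 101 = 95
Option C: s[4]='d'->'j', delta=(10-4)*11^0 mod 101 = 6, hash=94+6 mod 101 = 100
Option D: s[3]='f'->'d', delta=(4-6)*11^1 mod 101 = 79, hash=94+79 mod 101 = 72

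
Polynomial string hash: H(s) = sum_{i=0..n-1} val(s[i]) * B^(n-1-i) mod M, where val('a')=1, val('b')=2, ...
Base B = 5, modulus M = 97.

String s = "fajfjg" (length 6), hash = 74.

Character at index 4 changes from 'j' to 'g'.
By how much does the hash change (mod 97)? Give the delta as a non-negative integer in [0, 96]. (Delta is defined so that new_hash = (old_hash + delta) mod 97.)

Answer: 82

Derivation:
Delta formula: (val(new) - val(old)) * B^(n-1-k) mod M
  val('g') - val('j') = 7 - 10 = -3
  B^(n-1-k) = 5^1 mod 97 = 5
  Delta = -3 * 5 mod 97 = 82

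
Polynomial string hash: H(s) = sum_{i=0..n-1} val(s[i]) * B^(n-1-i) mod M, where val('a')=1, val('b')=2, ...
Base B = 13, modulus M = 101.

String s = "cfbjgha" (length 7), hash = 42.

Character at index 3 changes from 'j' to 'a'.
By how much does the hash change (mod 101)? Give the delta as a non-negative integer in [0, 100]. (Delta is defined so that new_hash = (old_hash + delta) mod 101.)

Answer: 23

Derivation:
Delta formula: (val(new) - val(old)) * B^(n-1-k) mod M
  val('a') - val('j') = 1 - 10 = -9
  B^(n-1-k) = 13^3 mod 101 = 76
  Delta = -9 * 76 mod 101 = 23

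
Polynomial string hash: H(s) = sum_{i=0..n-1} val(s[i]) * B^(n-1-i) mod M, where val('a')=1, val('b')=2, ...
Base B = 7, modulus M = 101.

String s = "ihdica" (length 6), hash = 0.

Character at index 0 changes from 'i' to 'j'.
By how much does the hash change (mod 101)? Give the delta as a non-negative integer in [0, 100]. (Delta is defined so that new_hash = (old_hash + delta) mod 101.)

Delta formula: (val(new) - val(old)) * B^(n-1-k) mod M
  val('j') - val('i') = 10 - 9 = 1
  B^(n-1-k) = 7^5 mod 101 = 41
  Delta = 1 * 41 mod 101 = 41

Answer: 41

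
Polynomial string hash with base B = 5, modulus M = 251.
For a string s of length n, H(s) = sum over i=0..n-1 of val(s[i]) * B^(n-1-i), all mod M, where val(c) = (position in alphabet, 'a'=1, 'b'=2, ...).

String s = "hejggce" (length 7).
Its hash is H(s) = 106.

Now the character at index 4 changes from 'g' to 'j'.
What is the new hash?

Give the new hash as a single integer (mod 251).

val('g') = 7, val('j') = 10
Position k = 4, exponent = n-1-k = 2
B^2 mod M = 5^2 mod 251 = 25
Delta = (10 - 7) * 25 mod 251 = 75
New hash = (106 + 75) mod 251 = 181

Answer: 181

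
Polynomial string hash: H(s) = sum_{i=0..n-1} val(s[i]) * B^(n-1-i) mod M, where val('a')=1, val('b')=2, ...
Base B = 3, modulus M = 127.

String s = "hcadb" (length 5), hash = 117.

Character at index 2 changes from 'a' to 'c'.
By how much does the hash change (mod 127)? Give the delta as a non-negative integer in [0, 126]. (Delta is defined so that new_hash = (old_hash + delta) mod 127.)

Answer: 18

Derivation:
Delta formula: (val(new) - val(old)) * B^(n-1-k) mod M
  val('c') - val('a') = 3 - 1 = 2
  B^(n-1-k) = 3^2 mod 127 = 9
  Delta = 2 * 9 mod 127 = 18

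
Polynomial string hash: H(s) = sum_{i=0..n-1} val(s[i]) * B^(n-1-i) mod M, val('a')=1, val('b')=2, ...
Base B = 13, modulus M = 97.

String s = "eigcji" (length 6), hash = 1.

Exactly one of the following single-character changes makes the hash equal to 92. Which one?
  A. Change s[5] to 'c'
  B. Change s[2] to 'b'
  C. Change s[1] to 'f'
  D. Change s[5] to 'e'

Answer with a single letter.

Option A: s[5]='i'->'c', delta=(3-9)*13^0 mod 97 = 91, hash=1+91 mod 97 = 92 <-- target
Option B: s[2]='g'->'b', delta=(2-7)*13^3 mod 97 = 73, hash=1+73 mod 97 = 74
Option C: s[1]='i'->'f', delta=(6-9)*13^4 mod 97 = 65, hash=1+65 mod 97 = 66
Option D: s[5]='i'->'e', delta=(5-9)*13^0 mod 97 = 93, hash=1+93 mod 97 = 94

Answer: A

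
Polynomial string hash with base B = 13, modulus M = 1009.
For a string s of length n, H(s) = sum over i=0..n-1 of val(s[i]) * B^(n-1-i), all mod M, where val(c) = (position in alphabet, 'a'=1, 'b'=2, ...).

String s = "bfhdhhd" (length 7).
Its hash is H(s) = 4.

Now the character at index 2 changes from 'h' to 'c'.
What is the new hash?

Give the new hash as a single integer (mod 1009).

val('h') = 8, val('c') = 3
Position k = 2, exponent = n-1-k = 4
B^4 mod M = 13^4 mod 1009 = 309
Delta = (3 - 8) * 309 mod 1009 = 473
New hash = (4 + 473) mod 1009 = 477

Answer: 477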